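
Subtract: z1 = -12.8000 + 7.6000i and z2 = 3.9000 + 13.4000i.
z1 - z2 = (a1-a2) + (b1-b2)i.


Real: -12.8 - 3.9 = -16.7
Imag: 7.6 - 13.4 = -5.8

-16.7000 - 5.8000i


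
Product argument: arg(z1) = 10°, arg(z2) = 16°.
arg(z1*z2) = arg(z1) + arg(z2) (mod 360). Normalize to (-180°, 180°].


arg(z1*z2) = 10° + 16° = 26°
Normalized to (-180°, 180°]: 26°

26°


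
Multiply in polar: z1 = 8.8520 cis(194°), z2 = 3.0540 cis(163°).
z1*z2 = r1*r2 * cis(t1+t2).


r = 8.8520 * 3.0540 = 27.0340
theta = 194° + 163° = 357° = 357° (mod 360)

27.0340 cis(357°)


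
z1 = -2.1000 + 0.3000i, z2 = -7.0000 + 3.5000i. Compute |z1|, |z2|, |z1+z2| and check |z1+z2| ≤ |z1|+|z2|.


|z1| = sqrt((-2.1)^2 + 0.3^2) = sqrt(4.5) = 2.1213
|z2| = sqrt((-7)^2 + 3.5^2) = sqrt(61.25) = 7.8262
z1+z2 = -9.1000 + 3.8000i
|z1+z2| = sqrt(97.25) = 9.8615
|z1|+|z2| = 2.1213 + 7.8262 = 9.9475

|z1+z2| = 9.8615 ≤ |z1|+|z2| = 9.9475 (verified)


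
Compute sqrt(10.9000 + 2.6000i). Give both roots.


|z| = sqrt(118.81+6.76) = 11.2058
sqrt((|z|+a)/2) = sqrt((11.2058+10.9)/2) = sqrt(11.0529) = 3.3246
sqrt((|z|-a)/2) = sqrt((11.2058-10.9)/2) = sqrt(0.1529) = 0.3910

±(3.3246 + 0.3910i) i.e. 3.3246 + 0.3910i and -3.3246 - 0.3910i


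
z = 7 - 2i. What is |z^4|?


|z| = sqrt(49+4) = sqrt(53) = 7.2801
|z^4| = |z|^4 = (sqrt(53))^4 = 53^2 = 2809

|z^4| = 2809


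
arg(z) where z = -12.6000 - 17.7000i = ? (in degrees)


Re = -12.6, Im = -17.7
arg = atan2(-17.7, -12.6) = -125.4457 degrees

arg(z) = -125.4457 degrees


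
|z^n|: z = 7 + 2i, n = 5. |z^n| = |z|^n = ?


|z| = sqrt(49+4) = sqrt(53) = 7.2801
|z^5| = |z|^5 = (sqrt(53))^5 = 53^2 * sqrt(53) = 2809*sqrt(53)

|z^5| = 2809*sqrt(53) ≈ 20449.8287


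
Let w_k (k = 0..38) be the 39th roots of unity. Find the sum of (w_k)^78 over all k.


The roots are w_k = w^k with w = e^(2*pi*i/39), and (w^k)^78 = (w^78)^k.
So S = 1 + u + u^2 + ... + u^(38) with u = w^78.
78 = 2*39 + 0, so 78 is a multiple of 39 and u = (w^39)^2 = 1.
Every one of the 39 terms equals 1: S = 39

S = 39


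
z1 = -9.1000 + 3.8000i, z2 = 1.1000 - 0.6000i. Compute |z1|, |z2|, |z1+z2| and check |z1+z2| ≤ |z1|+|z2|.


|z1| = sqrt((-9.1)^2 + 3.8^2) = sqrt(97.25) = 9.8615
|z2| = sqrt(1.1^2 + (-0.6)^2) = sqrt(1.57) = 1.2530
z1+z2 = -8.0000 + 3.2000i
|z1+z2| = sqrt(74.24) = 8.6163
|z1|+|z2| = 9.8615 + 1.2530 = 11.1145

|z1+z2| = 8.6163 ≤ |z1|+|z2| = 11.1145 (verified)


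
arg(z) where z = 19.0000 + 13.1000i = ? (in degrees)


Re = 19, Im = 13.1
arg = atan2(13.1, 19) = 34.5852 degrees

arg(z) = 34.5852 degrees


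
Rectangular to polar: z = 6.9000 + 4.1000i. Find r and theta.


r = sqrt(47.61+16.81) = sqrt(64.42) = 8.0262
theta = atan2(4.1, 6.9) = 30.7189 degrees

r = 8.0262, theta = 30.7189 degrees


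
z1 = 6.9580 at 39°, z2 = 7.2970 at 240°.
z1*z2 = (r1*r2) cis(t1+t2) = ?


r = 6.9580 * 7.2970 = 50.7725
theta = 39° + 240° = 279° = 279° (mod 360)

50.7725 cis(279°)


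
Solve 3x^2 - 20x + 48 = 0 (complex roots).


disc = (-20)^2 - 4*3*48 = 400 - 576 = -176
sqrt(|disc|) = sqrt(176) = 13.2665
Real part = 20/(2*3) = 3.3333
Imag part = 13.2665/(2*3) = 2.2111

3.3333 ± 2.2111i


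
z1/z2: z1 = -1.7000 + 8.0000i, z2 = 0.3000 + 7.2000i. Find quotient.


Conjugate of z2 = 0.3000 - 7.2000i
Numerator: (-1.7000 + 8.0000i)(0.3000 - 7.2000i) = 57.0900 + 14.6400i
Denominator: 0.3^2 + 7.2^2 = 51.93
Result = (57.0900 + 14.6400i)/51.93

1.0994 + 0.2819i


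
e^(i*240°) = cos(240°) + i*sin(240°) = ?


cos(240°) = -0.5000
sin(240°) = -0.8660

e^(i*240°) = -0.5000 - 0.8660i


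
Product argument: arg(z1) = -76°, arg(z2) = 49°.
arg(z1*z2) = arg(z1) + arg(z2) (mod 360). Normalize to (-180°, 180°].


arg(z1*z2) = -76° + 49° = -27°
Normalized to (-180°, 180°]: -27°

-27°


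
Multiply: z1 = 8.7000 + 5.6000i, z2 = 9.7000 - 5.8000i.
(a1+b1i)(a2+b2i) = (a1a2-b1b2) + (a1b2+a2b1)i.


Real = 8.7*9.7 - 5.6*(-5.8) = 84.39 - (-32.48) = 116.87
Imag = 8.7*(-5.8) + 9.7*5.6 = -50.46 + 54.32 = 3.86

116.8700 + 3.8600i


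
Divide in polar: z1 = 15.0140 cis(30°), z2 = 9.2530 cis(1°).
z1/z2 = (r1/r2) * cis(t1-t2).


r = 15.0140 / 9.2530 = 1.6226
theta = 30° - 1° = 29° = 29° (mod 360)

1.6226 cis(29°)


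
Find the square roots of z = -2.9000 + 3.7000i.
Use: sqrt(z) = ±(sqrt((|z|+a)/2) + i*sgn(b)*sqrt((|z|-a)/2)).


|z| = sqrt(8.41+13.69) = 4.7011
sqrt((|z|+a)/2) = sqrt((4.7011+(-2.9))/2) = sqrt(0.9005) = 0.9490
sqrt((|z|-a)/2) = sqrt((4.7011-(-2.9))/2) = sqrt(3.8005) = 1.9495

±(0.9490 + 1.9495i) i.e. 0.9490 + 1.9495i and -0.9490 - 1.9495i


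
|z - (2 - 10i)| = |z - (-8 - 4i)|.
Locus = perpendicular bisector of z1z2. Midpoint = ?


Equal distances means the locus is the perpendicular bisector of z1 and z2.
Midpoint = ((2+(-8))/2, (-10+(-4))/2) = (-3.0000, -7.0000)

Perpendicular bisector through (-3.0000, -7.0000)


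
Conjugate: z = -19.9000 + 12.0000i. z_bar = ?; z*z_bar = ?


z_bar = -19.9000 - 12.0000i
z*z_bar = (-19.9)^2 + 12^2 = 396.01 + 144 = 540.01

z_bar = -19.9000 - 12.0000i, z*z_bar = 540.01


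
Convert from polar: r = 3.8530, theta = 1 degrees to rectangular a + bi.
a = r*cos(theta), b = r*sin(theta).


a = 3.8530*cos(1°) = 3.8530*0.99985 = 3.8524
b = 3.8530*sin(1°) = 3.8530*0.01745 = 0.0672

3.8524 + 0.0672i


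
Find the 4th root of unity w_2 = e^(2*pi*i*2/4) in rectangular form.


Angle = 360*2/4 = 180°
a = cos(180°) = -1.0000
b = sin(180°) = 0

-1.0000 + 0i


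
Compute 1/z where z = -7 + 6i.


|z|^2 = 49+36 = 85
1/z = (-7 - 6i)/85

1/z = -0.0824 - 0.0706i


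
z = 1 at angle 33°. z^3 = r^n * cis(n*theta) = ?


r^3 = 1^3 = 1
n*theta = 3*33° = 99° = 99° (mod 360)
a = 1*cos(99°) = -0.1564
b = 1*sin(99°) = 0.9877

1 cis(99°) = -0.1564 + 0.9877i


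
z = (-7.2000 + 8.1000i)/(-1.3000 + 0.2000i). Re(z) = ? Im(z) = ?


Multiply by conjugate: (-7.2000 + 8.1000i)(-1.3000 - 0.2000i) / ((-1.3)^2 + 0.2^2)
Numerator real = -7.2*(-1.3) + 8.1*0.2 = 10.98
Numerator imag = 8.1*(-1.3) - (-7.2)*0.2 = -9.09
Denominator = 1.73
Re(z) = 10.98/1.73 = 6.3468
Im(z) = -9.09/1.73 = -5.2543

Re(z) = 6.3468, Im(z) = -5.2543


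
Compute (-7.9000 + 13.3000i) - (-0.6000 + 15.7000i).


Real: -7.9 + 0.6 = -7.3
Imag: 13.3 - 15.7 = -2.4

-7.3000 - 2.4000i


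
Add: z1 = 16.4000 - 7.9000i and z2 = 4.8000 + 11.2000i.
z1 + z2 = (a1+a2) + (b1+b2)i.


Real: 16.4 + 4.8 = 21.2
Imag: -7.9 + 11.2 = 3.3

21.2000 + 3.3000i


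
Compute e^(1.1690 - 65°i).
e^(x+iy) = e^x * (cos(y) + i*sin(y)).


e^1.1690 = 3.2188
cos(-65°) = 0.4226
sin(-65°) = -0.9063
Real = 3.2188*0.4226 = 1.3603
Imag = 3.2188*(-0.9063) = -2.9172

1.3603 - 2.9172i


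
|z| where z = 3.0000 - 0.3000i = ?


|z| = sqrt(3^2 + (-0.3)^2) = sqrt(9 + 0.09) = sqrt(9.09) = 3.0150

|z| = 3.0150


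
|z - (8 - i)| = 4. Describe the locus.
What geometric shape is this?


|z - z0| = r is a circle with center z0 and radius r.
Center = (8, -1), radius = 4

Circle with center (8, -1) and radius 4


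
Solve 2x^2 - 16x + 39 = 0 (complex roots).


disc = (-16)^2 - 4*2*39 = 256 - 312 = -56
sqrt(|disc|) = sqrt(56) = 7.4833
Real part = 16/(2*2) = 4.0000
Imag part = 7.4833/(2*2) = 1.8708

4.0000 ± 1.8708i


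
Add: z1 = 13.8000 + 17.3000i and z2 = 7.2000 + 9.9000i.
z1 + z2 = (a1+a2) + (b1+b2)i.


Real: 13.8 + 7.2 = 21
Imag: 17.3 + 9.9 = 27.2

21.0000 + 27.2000i


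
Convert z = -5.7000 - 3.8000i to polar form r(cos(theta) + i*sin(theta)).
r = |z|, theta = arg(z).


r = sqrt(32.49+14.44) = sqrt(46.93) = 6.8505
theta = atan2(-3.8, -5.7) = -146.3099 degrees

r = 6.8505, theta = -146.3099 degrees


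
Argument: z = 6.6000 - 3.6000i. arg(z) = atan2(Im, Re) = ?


Re = 6.6, Im = -3.6
arg = atan2(-3.6, 6.6) = -28.6105 degrees

arg(z) = -28.6105 degrees


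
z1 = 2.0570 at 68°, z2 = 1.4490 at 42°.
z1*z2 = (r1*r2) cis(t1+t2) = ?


r = 2.0570 * 1.4490 = 2.9806
theta = 68° + 42° = 110° = 110° (mod 360)

2.9806 cis(110°)


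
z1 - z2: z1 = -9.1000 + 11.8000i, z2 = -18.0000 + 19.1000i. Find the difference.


Real: -9.1 + 18 = 8.9
Imag: 11.8 - 19.1 = -7.3

8.9000 - 7.3000i


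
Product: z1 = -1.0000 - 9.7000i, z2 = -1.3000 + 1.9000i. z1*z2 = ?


Real = -1*(-1.3) - (-9.7)*1.9 = 1.3 - (-18.43) = 19.73
Imag = -1*1.9 - (1.3)*(-9.7) = -1.9 + 12.61 = 10.71

19.7300 + 10.7100i


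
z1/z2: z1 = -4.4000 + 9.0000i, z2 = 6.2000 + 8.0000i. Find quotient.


Conjugate of z2 = 6.2000 - 8.0000i
Numerator: (-4.4000 + 9.0000i)(6.2000 - 8.0000i) = 44.7200 + 91.0000i
Denominator: 6.2^2 + 8^2 = 102.44
Result = (44.7200 + 91.0000i)/102.44

0.4365 + 0.8883i


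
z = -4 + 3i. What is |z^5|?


|z| = sqrt(16+9) = sqrt(25) = 5
|z^5| = |z|^5 = 5^5 = 3125

|z^5| = 3125


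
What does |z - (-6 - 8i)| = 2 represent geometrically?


|z - z0| = r is a circle with center z0 and radius r.
Center = (-6, -8), radius = 2

Circle with center (-6, -8) and radius 2


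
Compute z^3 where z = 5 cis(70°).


r^3 = 5^3 = 125
n*theta = 3*70° = 210° = 210° (mod 360)
a = 125*cos(210°) = -108.2532
b = 125*sin(210°) = -62.5000

125 cis(210°) = -108.2532 - 62.5000i


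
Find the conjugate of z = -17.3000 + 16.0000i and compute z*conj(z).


z_bar = -17.3000 - 16.0000i
z*z_bar = (-17.3)^2 + 16^2 = 299.29 + 256 = 555.29

z_bar = -17.3000 - 16.0000i, z*z_bar = 555.29


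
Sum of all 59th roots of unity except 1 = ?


With w = e^(2*pi*i/59), all 59 of the 59th roots of unity w^0 = 1, w, ..., w^(58) sum to 0: 1 + w + ... + w^(58) = (1 - w^59)/(1 - w) = 0 since w^59 = 1, w ≠ 1.
Removing the root 1: w + w^2 + ... + w^(58) = 0 - 1 = -1

Sum = -1


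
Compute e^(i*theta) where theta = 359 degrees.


cos(359°) = 0.9998
sin(359°) = -0.0175

e^(i*359°) = 0.9998 - 0.0175i


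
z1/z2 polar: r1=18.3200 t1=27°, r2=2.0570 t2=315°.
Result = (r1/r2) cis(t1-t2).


r = 18.3200 / 2.0570 = 8.9062
theta = 27° - 315° = -288° = 72° (mod 360)

8.9062 cis(72°)


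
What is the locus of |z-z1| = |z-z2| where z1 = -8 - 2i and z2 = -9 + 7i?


Equal distances means the locus is the perpendicular bisector of z1 and z2.
Midpoint = ((-8+(-9))/2, (-2+7)/2) = (-8.5000, 2.5000)

Perpendicular bisector through (-8.5000, 2.5000)


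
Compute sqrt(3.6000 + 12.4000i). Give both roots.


|z| = sqrt(12.96+153.76) = 12.9120
sqrt((|z|+a)/2) = sqrt((12.9120+3.6)/2) = sqrt(8.2560) = 2.8733
sqrt((|z|-a)/2) = sqrt((12.9120-3.6)/2) = sqrt(4.6560) = 2.1578

±(2.8733 + 2.1578i) i.e. 2.8733 + 2.1578i and -2.8733 - 2.1578i


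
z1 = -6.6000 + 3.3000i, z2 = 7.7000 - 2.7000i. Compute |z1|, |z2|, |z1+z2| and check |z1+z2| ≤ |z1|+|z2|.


|z1| = sqrt((-6.6)^2 + 3.3^2) = sqrt(54.45) = 7.3790
|z2| = sqrt(7.7^2 + (-2.7)^2) = sqrt(66.58) = 8.1597
z1+z2 = 1.1000 + 0.6000i
|z1+z2| = sqrt(1.57) = 1.2530
|z1|+|z2| = 7.3790 + 8.1597 = 15.5387

|z1+z2| = 1.2530 ≤ |z1|+|z2| = 15.5387 (verified)


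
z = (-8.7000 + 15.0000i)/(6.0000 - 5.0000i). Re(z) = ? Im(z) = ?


Multiply by conjugate: (-8.7000 + 15.0000i)(6.0000 + 5.0000i) / (6^2 + (-5)^2)
Numerator real = -8.7*6 + 15*(-5) = -127.2
Numerator imag = 15*6 - (-8.7)*(-5) = 46.5
Denominator = 61
Re(z) = -127.2/61 = -2.0852
Im(z) = 46.5/61 = 0.7623

Re(z) = -2.0852, Im(z) = 0.7623


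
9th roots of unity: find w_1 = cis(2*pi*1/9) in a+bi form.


Angle = 360*1/9 = 40°
a = cos(40°) = 0.7660
b = sin(40°) = 0.6428

0.7660 + 0.6428i


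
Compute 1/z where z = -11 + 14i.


|z|^2 = 121+196 = 317
1/z = (-11 - 14i)/317

1/z = -0.0347 - 0.0442i


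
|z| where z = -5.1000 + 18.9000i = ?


|z| = sqrt((-5.1)^2 + 18.9^2) = sqrt(26.01 + 357.21) = sqrt(383.22) = 19.5760

|z| = 19.5760


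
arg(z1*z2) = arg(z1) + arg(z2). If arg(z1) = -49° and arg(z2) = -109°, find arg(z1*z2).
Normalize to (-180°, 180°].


arg(z1*z2) = -49° - 109° = -158°
Normalized to (-180°, 180°]: -158°

-158°


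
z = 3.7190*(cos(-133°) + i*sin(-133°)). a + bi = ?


a = 3.7190*cos(-133°) = 3.7190*(-0.682) = -2.5364
b = 3.7190*sin(-133°) = 3.7190*(-0.73135) = -2.7199

-2.5364 - 2.7199i


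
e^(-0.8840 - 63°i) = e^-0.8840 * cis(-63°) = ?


e^-0.8840 = 0.41313
cos(-63°) = 0.454
sin(-63°) = -0.891
Real = 0.41313*0.454 = 0.1876
Imag = 0.41313*(-0.891) = -0.3681

0.1876 - 0.3681i


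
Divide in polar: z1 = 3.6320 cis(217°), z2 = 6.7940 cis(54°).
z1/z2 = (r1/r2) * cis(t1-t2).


r = 3.6320 / 6.7940 = 0.5346
theta = 217° - 54° = 163° = 163° (mod 360)

0.5346 cis(163°)


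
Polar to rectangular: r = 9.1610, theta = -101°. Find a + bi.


a = 9.1610*cos(-101°) = 9.1610*(-0.19081) = -1.7480
b = 9.1610*sin(-101°) = 9.1610*(-0.98163) = -8.9927

-1.7480 - 8.9927i


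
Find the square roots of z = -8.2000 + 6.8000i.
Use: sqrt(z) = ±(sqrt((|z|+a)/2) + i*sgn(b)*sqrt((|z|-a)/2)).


|z| = sqrt(67.24+46.24) = 10.6527
sqrt((|z|+a)/2) = sqrt((10.6527+(-8.2))/2) = sqrt(1.2263) = 1.1074
sqrt((|z|-a)/2) = sqrt((10.6527-(-8.2))/2) = sqrt(9.4263) = 3.0702

±(1.1074 + 3.0702i) i.e. 1.1074 + 3.0702i and -1.1074 - 3.0702i


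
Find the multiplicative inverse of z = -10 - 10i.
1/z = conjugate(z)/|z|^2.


|z|^2 = 100+100 = 200
1/z = (-10 + 10i)/200

1/z = -0.0500 + 0.0500i


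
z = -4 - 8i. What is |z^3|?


|z| = sqrt(16+64) = sqrt(80) = 8.9443
|z^3| = |z|^3 = (sqrt(80))^3 = 80*sqrt(80)

|z^3| = 80*sqrt(80) ≈ 715.5418


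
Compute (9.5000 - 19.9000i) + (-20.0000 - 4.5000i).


Real: 9.5 - 20 = -10.5
Imag: -19.9 - 4.5 = -24.4

-10.5000 - 24.4000i


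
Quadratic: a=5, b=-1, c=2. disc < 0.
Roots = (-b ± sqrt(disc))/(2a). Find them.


disc = (-1)^2 - 4*5*2 = 1 - 40 = -39
sqrt(|disc|) = sqrt(39) = 6.2450
Real part = 1/(2*5) = 0.1000
Imag part = 6.2450/(2*5) = 0.6245

0.1000 ± 0.6245i


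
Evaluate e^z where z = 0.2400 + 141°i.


e^0.2400 = 1.2712
cos(141°) = -0.77715
sin(141°) = 0.6293
Real = 1.2712*(-0.77715) = -0.9879
Imag = 1.2712*0.6293 = 0.8000

-0.9879 + 0.8000i


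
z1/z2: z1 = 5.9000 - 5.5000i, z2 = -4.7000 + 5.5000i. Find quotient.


Conjugate of z2 = -4.7000 - 5.5000i
Numerator: (5.9000 - 5.5000i)(-4.7000 - 5.5000i) = -57.9800 - 6.6000i
Denominator: (-4.7)^2 + 5.5^2 = 52.34
Result = (-57.9800 - 6.6000i)/52.34

-1.1078 - 0.1261i


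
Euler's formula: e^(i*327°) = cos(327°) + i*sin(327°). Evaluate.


cos(327°) = 0.8387
sin(327°) = -0.5446

e^(i*327°) = 0.8387 - 0.5446i


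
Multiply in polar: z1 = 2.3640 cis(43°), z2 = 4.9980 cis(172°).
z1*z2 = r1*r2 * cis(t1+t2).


r = 2.3640 * 4.9980 = 11.8153
theta = 43° + 172° = 215° = 215° (mod 360)

11.8153 cis(215°)


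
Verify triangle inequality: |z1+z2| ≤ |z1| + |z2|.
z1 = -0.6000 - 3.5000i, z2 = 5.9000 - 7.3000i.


|z1| = sqrt((-0.6)^2 + (-3.5)^2) = sqrt(12.61) = 3.5511
|z2| = sqrt(5.9^2 + (-7.3)^2) = sqrt(88.1) = 9.3862
z1+z2 = 5.3000 - 10.8000i
|z1+z2| = sqrt(144.73) = 12.0304
|z1|+|z2| = 3.5511 + 9.3862 = 12.9373

|z1+z2| = 12.0304 ≤ |z1|+|z2| = 12.9373 (verified)


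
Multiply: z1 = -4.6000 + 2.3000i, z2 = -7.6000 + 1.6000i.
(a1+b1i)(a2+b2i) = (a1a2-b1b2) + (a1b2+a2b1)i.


Real = -4.6*(-7.6) - 2.3*1.6 = 34.96 - 3.68 = 31.28
Imag = -4.6*1.6 - (7.6)*2.3 = -7.36 - (17.48) = -24.84

31.2800 - 24.8400i


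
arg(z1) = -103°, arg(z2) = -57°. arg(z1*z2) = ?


arg(z1*z2) = -103° - 57° = -160°
Normalized to (-180°, 180°]: -160°

-160°


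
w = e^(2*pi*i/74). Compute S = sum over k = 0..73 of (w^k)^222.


The roots are w_k = w^k with w = e^(2*pi*i/74), and (w^k)^222 = (w^222)^k.
So S = 1 + u + u^2 + ... + u^(73) with u = w^222.
222 = 3*74 + 0, so 222 is a multiple of 74 and u = (w^74)^3 = 1.
Every one of the 74 terms equals 1: S = 74

S = 74


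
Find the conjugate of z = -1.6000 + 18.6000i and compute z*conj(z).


z_bar = -1.6000 - 18.6000i
z*z_bar = (-1.6)^2 + 18.6^2 = 2.56 + 345.96 = 348.52

z_bar = -1.6000 - 18.6000i, z*z_bar = 348.52


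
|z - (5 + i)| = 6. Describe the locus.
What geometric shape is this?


|z - z0| = r is a circle with center z0 and radius r.
Center = (5, 1), radius = 6

Circle with center (5, 1) and radius 6


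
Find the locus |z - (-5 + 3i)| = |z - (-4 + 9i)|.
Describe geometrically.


Equal distances means the locus is the perpendicular bisector of z1 and z2.
Midpoint = ((-5+(-4))/2, (3+9)/2) = (-4.5000, 6.0000)

Perpendicular bisector through (-4.5000, 6.0000)


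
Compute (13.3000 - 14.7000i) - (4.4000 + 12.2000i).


Real: 13.3 - 4.4 = 8.9
Imag: -14.7 - 12.2 = -26.9

8.9000 - 26.9000i


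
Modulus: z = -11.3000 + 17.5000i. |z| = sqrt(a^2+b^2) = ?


|z| = sqrt((-11.3)^2 + 17.5^2) = sqrt(127.69 + 306.25) = sqrt(433.94) = 20.8312

|z| = 20.8312


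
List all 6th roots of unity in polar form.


The 6th roots of unity are cis(360k/6°) for k=0..5
Angle step = 360/6 = 60°
Primitive root: cis(60°)
Primitive root = 0.5000 + 0.8660i

6 roots at angles: 0°, 60°, 120°, 180°, 240°, 300°


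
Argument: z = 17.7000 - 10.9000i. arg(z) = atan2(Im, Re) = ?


Re = 17.7, Im = -10.9
arg = atan2(-10.9, 17.7) = -31.6256 degrees

arg(z) = -31.6256 degrees


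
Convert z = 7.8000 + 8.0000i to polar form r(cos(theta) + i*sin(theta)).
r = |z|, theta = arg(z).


r = sqrt(60.84+64) = sqrt(124.84) = 11.1732
theta = atan2(8, 7.8) = 45.7252 degrees

r = 11.1732, theta = 45.7252 degrees


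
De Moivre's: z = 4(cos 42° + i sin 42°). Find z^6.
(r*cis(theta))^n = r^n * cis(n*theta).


r^6 = 4^6 = 4096
n*theta = 6*42° = 252° = 252° (mod 360)
a = 4096*cos(252°) = -1265.7336
b = 4096*sin(252°) = -3895.5275

4096 cis(252°) = -1265.7336 - 3895.5275i


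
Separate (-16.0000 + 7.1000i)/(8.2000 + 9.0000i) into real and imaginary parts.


Multiply by conjugate: (-16.0000 + 7.1000i)(8.2000 - 9.0000i) / (8.2^2 + 9^2)
Numerator real = -16*8.2 + 7.1*9 = -67.3
Numerator imag = 7.1*8.2 - (-16)*9 = 202.22
Denominator = 148.24
Re(z) = -67.3/148.24 = -0.4540
Im(z) = 202.22/148.24 = 1.3641

Re(z) = -0.4540, Im(z) = 1.3641


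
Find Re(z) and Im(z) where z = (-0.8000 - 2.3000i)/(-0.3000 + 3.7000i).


Multiply by conjugate: (-0.8000 - 2.3000i)(-0.3000 - 3.7000i) / ((-0.3)^2 + 3.7^2)
Numerator real = -0.8*(-0.3) - (2.3)*3.7 = -8.27
Numerator imag = -2.3*(-0.3) - (-0.8)*3.7 = 3.65
Denominator = 13.78
Re(z) = -8.27/13.78 = -0.6001
Im(z) = 3.65/13.78 = 0.2649

Re(z) = -0.6001, Im(z) = 0.2649


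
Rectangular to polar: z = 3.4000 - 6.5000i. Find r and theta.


r = sqrt(11.56+42.25) = sqrt(53.81) = 7.3355
theta = atan2(-6.5, 3.4) = -62.3870 degrees

r = 7.3355, theta = -62.3870 degrees


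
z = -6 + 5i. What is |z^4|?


|z| = sqrt(36+25) = sqrt(61) = 7.8102
|z^4| = |z|^4 = (sqrt(61))^4 = 61^2 = 3721

|z^4| = 3721


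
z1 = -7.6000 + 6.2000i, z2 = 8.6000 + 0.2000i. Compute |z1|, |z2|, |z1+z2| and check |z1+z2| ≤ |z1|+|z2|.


|z1| = sqrt((-7.6)^2 + 6.2^2) = sqrt(96.2) = 9.8082
|z2| = sqrt(8.6^2 + 0.2^2) = sqrt(74) = 8.6023
z1+z2 = 1.0000 + 6.4000i
|z1+z2| = sqrt(41.96) = 6.4777
|z1|+|z2| = 9.8082 + 8.6023 = 18.4105

|z1+z2| = 6.4777 ≤ |z1|+|z2| = 18.4105 (verified)


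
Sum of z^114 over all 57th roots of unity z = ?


The roots are w_k = w^k with w = e^(2*pi*i/57), and (w^k)^114 = (w^114)^k.
So S = 1 + u + u^2 + ... + u^(56) with u = w^114.
114 = 2*57 + 0, so 114 is a multiple of 57 and u = (w^57)^2 = 1.
Every one of the 57 terms equals 1: S = 57

S = 57


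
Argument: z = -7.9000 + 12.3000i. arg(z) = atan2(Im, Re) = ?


Re = -7.9, Im = 12.3
arg = atan2(12.3, -7.9) = 122.7117 degrees

arg(z) = 122.7117 degrees


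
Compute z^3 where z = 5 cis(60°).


r^3 = 5^3 = 125
n*theta = 3*60° = 180° = 180° (mod 360)
a = 125*cos(180°) = -125.0000
b = 125*sin(180°) = 0

125 cis(180°) = -125.0000 + 0i


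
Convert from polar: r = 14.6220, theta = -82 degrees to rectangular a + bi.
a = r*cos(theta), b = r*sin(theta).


a = 14.6220*cos(-82°) = 14.6220*0.139173 = 2.0350
b = 14.6220*sin(-82°) = 14.6220*(-0.99027) = -14.4797

2.0350 - 14.4797i


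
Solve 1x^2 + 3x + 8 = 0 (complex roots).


disc = 3^2 - 4*1*8 = 9 - 32 = -23
sqrt(|disc|) = sqrt(23) = 4.7958
Real part = -3/(2*1) = -1.5000
Imag part = 4.7958/(2*1) = 2.3979

-1.5000 ± 2.3979i


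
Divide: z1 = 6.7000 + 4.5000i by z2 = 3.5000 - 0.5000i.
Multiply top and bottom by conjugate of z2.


Conjugate of z2 = 3.5000 + 0.5000i
Numerator: (6.7000 + 4.5000i)(3.5000 + 0.5000i) = 21.2000 + 19.1000i
Denominator: 3.5^2 + (-0.5)^2 = 12.5
Result = (21.2000 + 19.1000i)/12.5

1.6960 + 1.5280i


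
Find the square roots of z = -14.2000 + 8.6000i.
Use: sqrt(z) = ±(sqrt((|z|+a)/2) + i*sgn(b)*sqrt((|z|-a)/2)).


|z| = sqrt(201.64+73.96) = 16.6012
sqrt((|z|+a)/2) = sqrt((16.6012+(-14.2))/2) = sqrt(1.2006) = 1.0957
sqrt((|z|-a)/2) = sqrt((16.6012-(-14.2))/2) = sqrt(15.4006) = 3.9244

±(1.0957 + 3.9244i) i.e. 1.0957 + 3.9244i and -1.0957 - 3.9244i


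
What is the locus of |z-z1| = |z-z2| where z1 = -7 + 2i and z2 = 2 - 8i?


Equal distances means the locus is the perpendicular bisector of z1 and z2.
Midpoint = ((-7+2)/2, (2+(-8))/2) = (-2.5000, -3.0000)

Perpendicular bisector through (-2.5000, -3.0000)


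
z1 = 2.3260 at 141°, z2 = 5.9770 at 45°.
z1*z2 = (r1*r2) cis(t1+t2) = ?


r = 2.3260 * 5.9770 = 13.9025
theta = 141° + 45° = 186° = 186° (mod 360)

13.9025 cis(186°)


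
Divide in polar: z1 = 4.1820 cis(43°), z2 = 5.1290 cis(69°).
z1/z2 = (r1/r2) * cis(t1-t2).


r = 4.1820 / 5.1290 = 0.8154
theta = 43° - 69° = -26° = 334° (mod 360)

0.8154 cis(334°)


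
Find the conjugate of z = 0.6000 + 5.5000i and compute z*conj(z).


z_bar = 0.6000 - 5.5000i
z*z_bar = 0.6^2 + 5.5^2 = 0.36 + 30.25 = 30.61

z_bar = 0.6000 - 5.5000i, z*z_bar = 30.61


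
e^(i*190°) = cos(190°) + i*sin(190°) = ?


cos(190°) = -0.9848
sin(190°) = -0.1736

e^(i*190°) = -0.9848 - 0.1736i


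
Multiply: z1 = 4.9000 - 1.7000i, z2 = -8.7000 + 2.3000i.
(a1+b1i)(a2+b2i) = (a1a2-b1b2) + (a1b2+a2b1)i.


Real = 4.9*(-8.7) - (-1.7)*2.3 = -42.63 - (-3.91) = -38.72
Imag = 4.9*2.3 - (8.7)*(-1.7) = 11.27 + 14.79 = 26.06

-38.7200 + 26.0600i


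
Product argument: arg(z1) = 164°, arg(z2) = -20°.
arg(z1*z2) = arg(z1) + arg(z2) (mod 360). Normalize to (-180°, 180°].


arg(z1*z2) = 164° - 20° = 144°
Normalized to (-180°, 180°]: 144°

144°


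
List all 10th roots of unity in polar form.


The 10th roots of unity are cis(360k/10°) for k=0..9
Angle step = 360/10 = 36°
Primitive root: cis(36°)
Primitive root = 0.8090 + 0.5878i

10 roots at angles: 0°, 36°, 72°, 108°, 144°, 180°, 216°, 252°, 288°, 324°


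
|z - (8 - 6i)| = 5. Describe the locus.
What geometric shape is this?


|z - z0| = r is a circle with center z0 and radius r.
Center = (8, -6), radius = 5

Circle with center (8, -6) and radius 5


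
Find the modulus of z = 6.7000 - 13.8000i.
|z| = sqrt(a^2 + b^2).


|z| = sqrt(6.7^2 + (-13.8)^2) = sqrt(44.89 + 190.44) = sqrt(235.33) = 15.3405

|z| = 15.3405


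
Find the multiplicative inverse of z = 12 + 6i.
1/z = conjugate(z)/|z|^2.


|z|^2 = 144+36 = 180
1/z = (12 - 6i)/180

1/z = 0.0667 - 0.0333i


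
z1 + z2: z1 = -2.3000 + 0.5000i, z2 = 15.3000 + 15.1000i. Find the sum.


Real: -2.3 + 15.3 = 13
Imag: 0.5 + 15.1 = 15.6

13.0000 + 15.6000i


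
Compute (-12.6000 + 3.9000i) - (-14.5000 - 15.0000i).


Real: -12.6 + 14.5 = 1.9
Imag: 3.9 + 15 = 18.9

1.9000 + 18.9000i


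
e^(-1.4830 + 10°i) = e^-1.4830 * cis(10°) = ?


e^-1.4830 = 0.2270
cos(10°) = 0.9848
sin(10°) = 0.1736
Real = 0.2270*0.9848 = 0.2235
Imag = 0.2270*0.1736 = 0.0394

0.2235 + 0.0394i


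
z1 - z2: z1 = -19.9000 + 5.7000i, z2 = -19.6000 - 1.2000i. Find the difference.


Real: -19.9 + 19.6 = -0.3
Imag: 5.7 + 1.2 = 6.9

-0.3000 + 6.9000i


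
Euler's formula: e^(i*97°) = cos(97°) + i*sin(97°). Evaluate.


cos(97°) = -0.1219
sin(97°) = 0.9925

e^(i*97°) = -0.1219 + 0.9925i


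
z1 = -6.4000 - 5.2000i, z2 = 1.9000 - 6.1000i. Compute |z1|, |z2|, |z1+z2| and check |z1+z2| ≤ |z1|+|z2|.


|z1| = sqrt((-6.4)^2 + (-5.2)^2) = sqrt(68) = 8.2462
|z2| = sqrt(1.9^2 + (-6.1)^2) = sqrt(40.82) = 6.3891
z1+z2 = -4.5000 - 11.3000i
|z1+z2| = sqrt(147.94) = 12.1631
|z1|+|z2| = 8.2462 + 6.3891 = 14.6353

|z1+z2| = 12.1631 ≤ |z1|+|z2| = 14.6353 (verified)


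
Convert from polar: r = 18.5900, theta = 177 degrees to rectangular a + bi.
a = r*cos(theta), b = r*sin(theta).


a = 18.5900*cos(177°) = 18.5900*(-0.99863) = -18.5645
b = 18.5900*sin(177°) = 18.5900*0.052336 = 0.9729

-18.5645 + 0.9729i


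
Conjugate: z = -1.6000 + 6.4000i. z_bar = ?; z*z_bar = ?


z_bar = -1.6000 - 6.4000i
z*z_bar = (-1.6)^2 + 6.4^2 = 2.56 + 40.96 = 43.52

z_bar = -1.6000 - 6.4000i, z*z_bar = 43.52


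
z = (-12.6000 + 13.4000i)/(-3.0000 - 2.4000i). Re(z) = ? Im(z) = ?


Multiply by conjugate: (-12.6000 + 13.4000i)(-3.0000 + 2.4000i) / ((-3)^2 + (-2.4)^2)
Numerator real = -12.6*(-3) + 13.4*(-2.4) = 5.64
Numerator imag = 13.4*(-3) - (-12.6)*(-2.4) = -70.44
Denominator = 14.76
Re(z) = 5.64/14.76 = 0.3821
Im(z) = -70.44/14.76 = -4.7724

Re(z) = 0.3821, Im(z) = -4.7724


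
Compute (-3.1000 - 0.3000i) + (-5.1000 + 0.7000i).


Real: -3.1 - 5.1 = -8.2
Imag: -0.3 + 0.7 = 0.4

-8.2000 + 0.4000i


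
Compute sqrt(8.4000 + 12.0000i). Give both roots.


|z| = sqrt(70.56+144) = 14.6479
sqrt((|z|+a)/2) = sqrt((14.6479+8.4)/2) = sqrt(11.5239) = 3.3947
sqrt((|z|-a)/2) = sqrt((14.6479-8.4)/2) = sqrt(3.1239) = 1.7675

±(3.3947 + 1.7675i) i.e. 3.3947 + 1.7675i and -3.3947 - 1.7675i


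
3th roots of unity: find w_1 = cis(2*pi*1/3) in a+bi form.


Angle = 360*1/3 = 120°
a = cos(120°) = -0.5000
b = sin(120°) = 0.8660

-0.5000 + 0.8660i


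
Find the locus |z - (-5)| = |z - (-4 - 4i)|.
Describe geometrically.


Equal distances means the locus is the perpendicular bisector of z1 and z2.
Midpoint = ((-5+(-4))/2, (0+(-4))/2) = (-4.5000, -2.0000)

Perpendicular bisector through (-4.5000, -2.0000)


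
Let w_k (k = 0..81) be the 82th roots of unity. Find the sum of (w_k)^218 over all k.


The roots are w_k = w^k with w = e^(2*pi*i/82), and (w^k)^218 = (w^218)^k.
So S = 1 + u + u^2 + ... + u^(81) with u = w^218.
218 = 2*82 + 54, so 218 is not a multiple of 82: u = (w^82)^2 * w^54 = w^54 ≠ 1 (w is a primitive 82th root), while u^82 = (w^82)^218 = 1.
Geometric series: S = (1 - u^82)/(1 - u) = (1 - 1)/(1 - u) = 0

S = 0


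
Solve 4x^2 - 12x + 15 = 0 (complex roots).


disc = (-12)^2 - 4*4*15 = 144 - 240 = -96
sqrt(|disc|) = sqrt(96) = 9.7980
Real part = 12/(2*4) = 1.5000
Imag part = 9.7980/(2*4) = 1.2247

1.5000 ± 1.2247i


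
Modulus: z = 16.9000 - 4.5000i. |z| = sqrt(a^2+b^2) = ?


|z| = sqrt(16.9^2 + (-4.5)^2) = sqrt(285.61 + 20.25) = sqrt(305.86) = 17.4889

|z| = 17.4889


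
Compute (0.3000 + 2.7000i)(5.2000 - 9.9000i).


Real = 0.3*5.2 - 2.7*(-9.9) = 1.56 - (-26.73) = 28.29
Imag = 0.3*(-9.9) + 5.2*2.7 = -2.97 + 14.04 = 11.07

28.2900 + 11.0700i


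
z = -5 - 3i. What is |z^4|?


|z| = sqrt(25+9) = sqrt(34) = 5.8310
|z^4| = |z|^4 = (sqrt(34))^4 = 34^2 = 1156

|z^4| = 1156


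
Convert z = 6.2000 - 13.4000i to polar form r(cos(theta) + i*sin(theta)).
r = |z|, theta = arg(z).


r = sqrt(38.44+179.56) = sqrt(218) = 14.7648
theta = atan2(-13.4, 6.2) = -65.1707 degrees

r = 14.7648, theta = -65.1707 degrees


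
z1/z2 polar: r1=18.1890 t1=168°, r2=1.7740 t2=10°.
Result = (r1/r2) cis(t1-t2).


r = 18.1890 / 1.7740 = 10.2531
theta = 168° - 10° = 158° = 158° (mod 360)

10.2531 cis(158°)


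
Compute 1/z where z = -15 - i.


|z|^2 = 225+1 = 226
1/z = (-15 + 1i)/226

1/z = -0.0664 + 0.0044i


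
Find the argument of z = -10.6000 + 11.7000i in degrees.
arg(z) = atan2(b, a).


Re = -10.6, Im = 11.7
arg = atan2(11.7, -10.6) = 132.1760 degrees

arg(z) = 132.1760 degrees


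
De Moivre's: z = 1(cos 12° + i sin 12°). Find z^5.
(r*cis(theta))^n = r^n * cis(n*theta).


r^5 = 1^5 = 1
n*theta = 5*12° = 60° = 60° (mod 360)
a = 1*cos(60°) = 0.5000
b = 1*sin(60°) = 0.8660

1 cis(60°) = 0.5000 + 0.8660i


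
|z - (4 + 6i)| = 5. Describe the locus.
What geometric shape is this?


|z - z0| = r is a circle with center z0 and radius r.
Center = (4, 6), radius = 5

Circle with center (4, 6) and radius 5


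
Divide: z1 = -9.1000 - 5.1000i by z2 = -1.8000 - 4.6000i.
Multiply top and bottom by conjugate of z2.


Conjugate of z2 = -1.8000 + 4.6000i
Numerator: (-9.1000 - 5.1000i)(-1.8000 + 4.6000i) = 39.8400 - 32.6800i
Denominator: (-1.8)^2 + (-4.6)^2 = 24.4
Result = (39.8400 - 32.6800i)/24.4

1.6328 - 1.3393i


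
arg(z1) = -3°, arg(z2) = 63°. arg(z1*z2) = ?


arg(z1*z2) = -3° + 63° = 60°
Normalized to (-180°, 180°]: 60°

60°


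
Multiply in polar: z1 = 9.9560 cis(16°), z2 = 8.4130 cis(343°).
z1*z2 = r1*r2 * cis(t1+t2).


r = 9.9560 * 8.4130 = 83.7598
theta = 16° + 343° = 359° = 359° (mod 360)

83.7598 cis(359°)


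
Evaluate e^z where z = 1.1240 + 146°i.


e^1.1240 = 3.07714
cos(146°) = -0.82904
sin(146°) = 0.5592
Real = 3.07714*(-0.82904) = -2.5511
Imag = 3.07714*0.5592 = 1.7207

-2.5511 + 1.7207i


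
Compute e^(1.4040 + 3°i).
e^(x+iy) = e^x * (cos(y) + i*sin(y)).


e^1.4040 = 4.0715
cos(3°) = 0.99863
sin(3°) = 0.05234
Real = 4.0715*0.99863 = 4.0659
Imag = 4.0715*0.05234 = 0.2131

4.0659 + 0.2131i


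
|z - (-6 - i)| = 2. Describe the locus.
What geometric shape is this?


|z - z0| = r is a circle with center z0 and radius r.
Center = (-6, -1), radius = 2

Circle with center (-6, -1) and radius 2


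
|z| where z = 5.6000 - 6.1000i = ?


|z| = sqrt(5.6^2 + (-6.1)^2) = sqrt(31.36 + 37.21) = sqrt(68.57) = 8.2807

|z| = 8.2807


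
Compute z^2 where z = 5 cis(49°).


r^2 = 5^2 = 25
n*theta = 2*49° = 98° = 98° (mod 360)
a = 25*cos(98°) = -3.4793
b = 25*sin(98°) = 24.7567

25 cis(98°) = -3.4793 + 24.7567i


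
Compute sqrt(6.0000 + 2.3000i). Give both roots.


|z| = sqrt(36+5.29) = 6.4257
sqrt((|z|+a)/2) = sqrt((6.4257+6)/2) = sqrt(6.2129) = 2.4926
sqrt((|z|-a)/2) = sqrt((6.4257-6)/2) = sqrt(0.2129) = 0.4614

±(2.4926 + 0.4614i) i.e. 2.4926 + 0.4614i and -2.4926 - 0.4614i


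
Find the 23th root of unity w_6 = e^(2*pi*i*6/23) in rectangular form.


Angle = 360*6/23 = 93.913°
a = cos(93.913°) = -0.0682
b = sin(93.913°) = 0.9977

-0.0682 + 0.9977i


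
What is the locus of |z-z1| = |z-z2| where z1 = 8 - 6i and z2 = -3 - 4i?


Equal distances means the locus is the perpendicular bisector of z1 and z2.
Midpoint = ((8+(-3))/2, (-6+(-4))/2) = (2.5000, -5.0000)

Perpendicular bisector through (2.5000, -5.0000)


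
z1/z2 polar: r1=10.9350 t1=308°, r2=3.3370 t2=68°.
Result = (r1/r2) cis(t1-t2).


r = 10.9350 / 3.3370 = 3.2769
theta = 308° - 68° = 240° = 240° (mod 360)

3.2769 cis(240°)


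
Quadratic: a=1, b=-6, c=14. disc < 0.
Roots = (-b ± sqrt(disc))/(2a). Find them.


disc = (-6)^2 - 4*1*14 = 36 - 56 = -20
sqrt(|disc|) = sqrt(20) = 4.4721
Real part = 6/(2*1) = 3.0000
Imag part = 4.4721/(2*1) = 2.2361

3.0000 ± 2.2361i


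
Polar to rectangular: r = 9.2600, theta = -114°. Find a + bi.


a = 9.2600*cos(-114°) = 9.2600*(-0.40674) = -3.7664
b = 9.2600*sin(-114°) = 9.2600*(-0.913545) = -8.4594

-3.7664 - 8.4594i


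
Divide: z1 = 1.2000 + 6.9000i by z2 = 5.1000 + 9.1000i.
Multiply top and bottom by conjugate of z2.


Conjugate of z2 = 5.1000 - 9.1000i
Numerator: (1.2000 + 6.9000i)(5.1000 - 9.1000i) = 68.9100 + 24.2700i
Denominator: 5.1^2 + 9.1^2 = 108.82
Result = (68.9100 + 24.2700i)/108.82

0.6332 + 0.2230i


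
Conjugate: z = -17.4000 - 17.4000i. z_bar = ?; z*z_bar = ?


z_bar = -17.4000 + 17.4000i
z*z_bar = (-17.4)^2 + (-17.4)^2 = 302.76 + 302.76 = 605.52

z_bar = -17.4000 + 17.4000i, z*z_bar = 605.52


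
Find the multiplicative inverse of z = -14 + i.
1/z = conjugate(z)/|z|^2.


|z|^2 = 196+1 = 197
1/z = (-14 - 1i)/197

1/z = -0.0711 - 0.0051i


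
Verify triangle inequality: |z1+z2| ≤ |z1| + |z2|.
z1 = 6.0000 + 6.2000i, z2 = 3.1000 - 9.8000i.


|z1| = sqrt(6^2 + 6.2^2) = sqrt(74.44) = 8.6279
|z2| = sqrt(3.1^2 + (-9.8)^2) = sqrt(105.65) = 10.2786
z1+z2 = 9.1000 - 3.6000i
|z1+z2| = sqrt(95.77) = 9.7862
|z1|+|z2| = 8.6279 + 10.2786 = 18.9065

|z1+z2| = 9.7862 ≤ |z1|+|z2| = 18.9065 (verified)


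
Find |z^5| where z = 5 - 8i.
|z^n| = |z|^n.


|z| = sqrt(25+64) = sqrt(89) = 9.4340
|z^5| = |z|^5 = (sqrt(89))^5 = 89^2 * sqrt(89) = 7921*sqrt(89)

|z^5| = 7921*sqrt(89) ≈ 74726.5645


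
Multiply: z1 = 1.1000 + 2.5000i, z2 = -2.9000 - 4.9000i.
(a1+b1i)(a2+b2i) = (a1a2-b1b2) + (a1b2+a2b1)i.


Real = 1.1*(-2.9) - 2.5*(-4.9) = -3.19 - (-12.25) = 9.06
Imag = 1.1*(-4.9) - (2.9)*2.5 = -5.39 - (7.25) = -12.64

9.0600 - 12.6400i


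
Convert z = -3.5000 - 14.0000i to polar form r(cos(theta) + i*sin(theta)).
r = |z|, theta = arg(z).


r = sqrt(12.25+196) = sqrt(208.25) = 14.4309
theta = atan2(-14, -3.5) = -104.0362 degrees

r = 14.4309, theta = -104.0362 degrees


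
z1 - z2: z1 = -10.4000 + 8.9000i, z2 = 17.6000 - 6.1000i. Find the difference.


Real: -10.4 - 17.6 = -28
Imag: 8.9 + 6.1 = 15

-28.0000 + 15.0000i


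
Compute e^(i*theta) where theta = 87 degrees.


cos(87°) = 0.0523
sin(87°) = 0.9986

e^(i*87°) = 0.0523 + 0.9986i


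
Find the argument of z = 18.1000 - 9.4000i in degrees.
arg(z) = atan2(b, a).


Re = 18.1, Im = -9.4
arg = atan2(-9.4, 18.1) = -27.4445 degrees

arg(z) = -27.4445 degrees


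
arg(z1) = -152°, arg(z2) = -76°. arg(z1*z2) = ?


arg(z1*z2) = -152° - 76° = -228°
Normalized to (-180°, 180°]: 132°

132°


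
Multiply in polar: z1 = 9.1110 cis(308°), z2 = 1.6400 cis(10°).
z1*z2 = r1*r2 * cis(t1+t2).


r = 9.1110 * 1.6400 = 14.9420
theta = 308° + 10° = 318° = 318° (mod 360)

14.9420 cis(318°)


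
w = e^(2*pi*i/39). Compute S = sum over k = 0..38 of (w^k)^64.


The roots are w_k = w^k with w = e^(2*pi*i/39), and (w^k)^64 = (w^64)^k.
So S = 1 + u + u^2 + ... + u^(38) with u = w^64.
64 = 1*39 + 25, so 64 is not a multiple of 39: u = (w^39)^1 * w^25 = w^25 ≠ 1 (w is a primitive 39th root), while u^39 = (w^39)^64 = 1.
Geometric series: S = (1 - u^39)/(1 - u) = (1 - 1)/(1 - u) = 0

S = 0


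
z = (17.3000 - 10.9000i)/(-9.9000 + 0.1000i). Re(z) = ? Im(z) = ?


Multiply by conjugate: (17.3000 - 10.9000i)(-9.9000 - 0.1000i) / ((-9.9)^2 + 0.1^2)
Numerator real = 17.3*(-9.9) - (10.9)*0.1 = -172.36
Numerator imag = -10.9*(-9.9) - 17.3*0.1 = 106.18
Denominator = 98.02
Re(z) = -172.36/98.02 = -1.7584
Im(z) = 106.18/98.02 = 1.0832

Re(z) = -1.7584, Im(z) = 1.0832


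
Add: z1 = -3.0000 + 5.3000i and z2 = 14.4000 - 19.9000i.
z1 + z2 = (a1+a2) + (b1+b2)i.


Real: -3 + 14.4 = 11.4
Imag: 5.3 - 19.9 = -14.6

11.4000 - 14.6000i


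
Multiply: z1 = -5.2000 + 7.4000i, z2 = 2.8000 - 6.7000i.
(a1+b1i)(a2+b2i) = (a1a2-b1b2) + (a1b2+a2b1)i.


Real = -5.2*2.8 - 7.4*(-6.7) = -14.56 - (-49.58) = 35.02
Imag = -5.2*(-6.7) + 2.8*7.4 = 34.84 + 20.72 = 55.56

35.0200 + 55.5600i


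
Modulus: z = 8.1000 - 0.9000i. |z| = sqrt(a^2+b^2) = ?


|z| = sqrt(8.1^2 + (-0.9)^2) = sqrt(65.61 + 0.81) = sqrt(66.42) = 8.1498

|z| = 8.1498


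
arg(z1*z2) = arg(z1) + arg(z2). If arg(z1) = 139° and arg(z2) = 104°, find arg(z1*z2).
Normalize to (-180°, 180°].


arg(z1*z2) = 139° + 104° = 243°
Normalized to (-180°, 180°]: -117°

-117°


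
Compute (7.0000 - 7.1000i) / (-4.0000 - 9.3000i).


Conjugate of z2 = -4.0000 + 9.3000i
Numerator: (7.0000 - 7.1000i)(-4.0000 + 9.3000i) = 38.0300 + 93.5000i
Denominator: (-4)^2 + (-9.3)^2 = 102.49
Result = (38.0300 + 93.5000i)/102.49

0.3711 + 0.9123i


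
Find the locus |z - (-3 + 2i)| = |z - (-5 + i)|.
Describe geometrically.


Equal distances means the locus is the perpendicular bisector of z1 and z2.
Midpoint = ((-3+(-5))/2, (2+1)/2) = (-4.0000, 1.5000)

Perpendicular bisector through (-4.0000, 1.5000)


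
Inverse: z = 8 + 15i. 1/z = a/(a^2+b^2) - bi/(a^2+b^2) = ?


|z|^2 = 64+225 = 289
1/z = (8 - 15i)/289

1/z = 0.0277 - 0.0519i


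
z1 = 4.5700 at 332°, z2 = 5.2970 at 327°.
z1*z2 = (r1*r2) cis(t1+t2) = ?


r = 4.5700 * 5.2970 = 24.2073
theta = 332° + 327° = 659° = 299° (mod 360)

24.2073 cis(299°)


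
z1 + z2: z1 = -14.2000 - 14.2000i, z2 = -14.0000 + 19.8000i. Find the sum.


Real: -14.2 - 14 = -28.2
Imag: -14.2 + 19.8 = 5.6

-28.2000 + 5.6000i


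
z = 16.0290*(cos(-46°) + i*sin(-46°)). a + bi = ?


a = 16.0290*cos(-46°) = 16.0290*0.69466 = 11.1347
b = 16.0290*sin(-46°) = 16.0290*(-0.71934) = -11.5303

11.1347 - 11.5303i


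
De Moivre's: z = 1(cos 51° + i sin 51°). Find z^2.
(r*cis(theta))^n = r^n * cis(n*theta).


r^2 = 1^2 = 1
n*theta = 2*51° = 102° = 102° (mod 360)
a = 1*cos(102°) = -0.2079
b = 1*sin(102°) = 0.9781

1 cis(102°) = -0.2079 + 0.9781i


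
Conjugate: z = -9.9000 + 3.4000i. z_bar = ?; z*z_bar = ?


z_bar = -9.9000 - 3.4000i
z*z_bar = (-9.9)^2 + 3.4^2 = 98.01 + 11.56 = 109.57

z_bar = -9.9000 - 3.4000i, z*z_bar = 109.57


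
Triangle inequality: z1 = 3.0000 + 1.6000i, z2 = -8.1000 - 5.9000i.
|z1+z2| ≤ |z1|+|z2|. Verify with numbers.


|z1| = sqrt(3^2 + 1.6^2) = sqrt(11.56) = 3.4000
|z2| = sqrt((-8.1)^2 + (-5.9)^2) = sqrt(100.42) = 10.0210
z1+z2 = -5.1000 - 4.3000i
|z1+z2| = sqrt(44.5) = 6.6708
|z1|+|z2| = 3.4000 + 10.0210 = 13.4210

|z1+z2| = 6.6708 ≤ |z1|+|z2| = 13.4210 (verified)


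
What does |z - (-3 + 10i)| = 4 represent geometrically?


|z - z0| = r is a circle with center z0 and radius r.
Center = (-3, 10), radius = 4

Circle with center (-3, 10) and radius 4


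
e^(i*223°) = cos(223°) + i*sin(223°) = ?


cos(223°) = -0.7314
sin(223°) = -0.6820

e^(i*223°) = -0.7314 - 0.6820i


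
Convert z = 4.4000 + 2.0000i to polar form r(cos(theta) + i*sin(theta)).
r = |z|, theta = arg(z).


r = sqrt(19.36+4) = sqrt(23.36) = 4.8332
theta = atan2(2, 4.4) = 24.4440 degrees

r = 4.8332, theta = 24.4440 degrees


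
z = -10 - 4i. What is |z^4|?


|z| = sqrt(100+16) = sqrt(116) = 10.7703
|z^4| = |z|^4 = (sqrt(116))^4 = 116^2 = 13456

|z^4| = 13456


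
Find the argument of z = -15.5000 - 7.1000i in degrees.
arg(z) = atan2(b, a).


Re = -15.5, Im = -7.1
arg = atan2(-7.1, -15.5) = -155.3892 degrees

arg(z) = -155.3892 degrees


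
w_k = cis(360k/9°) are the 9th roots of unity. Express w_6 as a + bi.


Angle = 360*6/9 = 240°
a = cos(240°) = -0.5000
b = sin(240°) = -0.8660

-0.5000 - 0.8660i


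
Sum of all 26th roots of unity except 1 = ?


With w = e^(2*pi*i/26), all 26 of the 26th roots of unity w^0 = 1, w, ..., w^(25) sum to 0: 1 + w + ... + w^(25) = (1 - w^26)/(1 - w) = 0 since w^26 = 1, w ≠ 1.
Removing the root 1: w + w^2 + ... + w^(25) = 0 - 1 = -1

Sum = -1


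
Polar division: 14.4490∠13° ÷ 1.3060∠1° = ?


r = 14.4490 / 1.3060 = 11.0636
theta = 13° - 1° = 12° = 12° (mod 360)

11.0636 cis(12°)


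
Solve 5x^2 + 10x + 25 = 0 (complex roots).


disc = 10^2 - 4*5*25 = 100 - 500 = -400
sqrt(|disc|) = sqrt(400) = 20.0000
Real part = -10/(2*5) = -1.0000
Imag part = 20.0000/(2*5) = 2.0000

-1.0000 ± 2.0000i


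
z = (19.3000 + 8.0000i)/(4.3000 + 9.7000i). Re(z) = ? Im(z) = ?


Multiply by conjugate: (19.3000 + 8.0000i)(4.3000 - 9.7000i) / (4.3^2 + 9.7^2)
Numerator real = 19.3*4.3 + 8*9.7 = 160.59
Numerator imag = 8*4.3 - 19.3*9.7 = -152.81
Denominator = 112.58
Re(z) = 160.59/112.58 = 1.4265
Im(z) = -152.81/112.58 = -1.3573

Re(z) = 1.4265, Im(z) = -1.3573


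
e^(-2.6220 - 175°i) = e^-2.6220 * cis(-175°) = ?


e^-2.6220 = 0.0727
cos(-175°) = -0.9962
sin(-175°) = -0.0872
Real = 0.0727*(-0.9962) = -0.0724
Imag = 0.0727*(-0.0872) = -0.0063

-0.0724 - 0.0063i


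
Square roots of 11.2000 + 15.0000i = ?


|z| = sqrt(125.44+225) = 18.7200
sqrt((|z|+a)/2) = sqrt((18.7200+11.2)/2) = sqrt(14.9600) = 3.8678
sqrt((|z|-a)/2) = sqrt((18.7200-11.2)/2) = sqrt(3.7600) = 1.9391

±(3.8678 + 1.9391i) i.e. 3.8678 + 1.9391i and -3.8678 - 1.9391i
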